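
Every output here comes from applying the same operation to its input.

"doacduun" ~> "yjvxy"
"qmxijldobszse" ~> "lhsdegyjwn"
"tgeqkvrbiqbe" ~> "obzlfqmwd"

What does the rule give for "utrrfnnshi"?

Rule — delete the last 3 characters, then shift every letter 5 places backward in the alphabet (wrapping around).
Applying both steps to "utrrfnnshi": "utrrfnn", then "pommaii".
(Check on "doacduun": → "doacd" → "yjvxy" ✓)

pommaii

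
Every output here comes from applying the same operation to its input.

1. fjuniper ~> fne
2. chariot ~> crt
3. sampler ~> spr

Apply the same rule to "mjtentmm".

In each case the input is transformed by: keep one character in every 3, starting at position 1 (positions 1st, 4th, 7th, ...).
Applying that to "mjtentmm" gives "mem".

mem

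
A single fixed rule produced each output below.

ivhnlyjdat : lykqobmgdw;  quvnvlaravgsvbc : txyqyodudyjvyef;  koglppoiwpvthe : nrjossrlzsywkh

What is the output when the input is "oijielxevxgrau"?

rlmlhoahyajudx

In each case the input is transformed by: shift every letter 3 places forward in the alphabet (wrapping around).
"oijielxevxgrau" → "rlmlhoahyajudx".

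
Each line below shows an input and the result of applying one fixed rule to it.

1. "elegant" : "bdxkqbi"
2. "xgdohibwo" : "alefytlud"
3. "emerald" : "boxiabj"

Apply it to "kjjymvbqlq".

gvjsyninhg

In each case the input is transformed by: move the first 2 characters to the end (rotate left by 2), then shift every letter 3 places backward in the alphabet (wrapping around).
On "kjjymvbqlq": the first step gives "jymvbqlqkj", and the second then gives "gvjsyninhg".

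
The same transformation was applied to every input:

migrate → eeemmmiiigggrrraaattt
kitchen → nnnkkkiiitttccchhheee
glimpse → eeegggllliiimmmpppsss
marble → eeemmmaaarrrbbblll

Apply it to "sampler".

Rule — move the last character to the front, then repeat every character 3 times.
Starting from "sampler": after the first operation, "rsample"; after the second, "rrrsssaaammmpppllleee".

rrrsssaaammmpppllleee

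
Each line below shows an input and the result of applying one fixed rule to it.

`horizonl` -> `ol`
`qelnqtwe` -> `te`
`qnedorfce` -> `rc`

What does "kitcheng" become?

The pattern: keep every other character starting from the second (positions 2nd, 4th, 6th, ...), then delete the first 2 characters.
On "kitcheng": the first step gives "iceg", and the second then gives "eg".

eg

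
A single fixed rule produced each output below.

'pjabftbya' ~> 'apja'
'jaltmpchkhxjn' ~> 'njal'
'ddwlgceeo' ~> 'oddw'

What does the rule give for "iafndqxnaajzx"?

The rule is to move the last character to the front, then keep only the first 4 characters.
On "iafndqxnaajzx" that produces "xiaf".

xiaf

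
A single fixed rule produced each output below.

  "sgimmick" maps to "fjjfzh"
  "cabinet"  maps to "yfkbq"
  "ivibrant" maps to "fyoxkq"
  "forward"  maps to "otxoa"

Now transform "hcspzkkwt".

What's happening: delete the first 2 characters, then shift every letter 3 places backward in the alphabet (wrapping around).
"hcspzkkwt" → "spzkkwt" → "pmwhhtq".

pmwhhtq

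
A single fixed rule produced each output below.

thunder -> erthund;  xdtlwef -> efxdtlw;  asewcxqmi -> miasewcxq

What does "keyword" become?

rdkeywo

Each output is the input with this applied: move the last 2 characters to the front (rotate right by 2).
Doing the same to "keyword": "rdkeywo".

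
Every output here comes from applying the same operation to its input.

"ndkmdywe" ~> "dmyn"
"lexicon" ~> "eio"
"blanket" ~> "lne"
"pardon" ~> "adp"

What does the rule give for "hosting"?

otn

Looking at the pairs, the operation is to swap the first and last characters, then keep every other character starting from the second (positions 2nd, 4th, 6th, ...).
Starting from "hosting": after the first operation, "gostinh"; after the second, "otn".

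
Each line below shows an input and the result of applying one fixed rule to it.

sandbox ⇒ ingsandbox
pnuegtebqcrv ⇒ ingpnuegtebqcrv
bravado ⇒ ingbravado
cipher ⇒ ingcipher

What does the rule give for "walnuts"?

ingwalnuts

The transformation: prepend "ing".
For "walnuts" the result is "ingwalnuts".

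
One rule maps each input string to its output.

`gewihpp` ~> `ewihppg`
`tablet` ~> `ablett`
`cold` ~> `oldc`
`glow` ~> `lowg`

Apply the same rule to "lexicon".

Looking at the pairs, the operation is to move the first character to the end.
So "lexicon" becomes "exiconl".

exiconl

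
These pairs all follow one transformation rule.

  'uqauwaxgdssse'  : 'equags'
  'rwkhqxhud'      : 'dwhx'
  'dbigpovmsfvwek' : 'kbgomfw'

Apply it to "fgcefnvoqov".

What's happening: move the last 2 characters to the front (rotate right by 2), then keep every other character starting from the second (positions 2nd, 4th, 6th, ...).
So "fgcefnvoqov" becomes "vgeno".

vgeno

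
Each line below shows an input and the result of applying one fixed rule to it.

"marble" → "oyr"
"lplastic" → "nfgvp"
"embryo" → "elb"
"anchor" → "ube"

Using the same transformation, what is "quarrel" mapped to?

eery

Each output is the input with this applied: shift every letter 13 places forward in the alphabet (wrapping around) — i.e. ROT13, then delete the first 3 characters.
For "quarrel", step one produces "dhneery"; step two turns that into "eery".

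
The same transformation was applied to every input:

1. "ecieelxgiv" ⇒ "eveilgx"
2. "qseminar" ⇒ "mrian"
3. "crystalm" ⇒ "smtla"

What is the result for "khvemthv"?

evmht

The pattern: delete the first 3 characters, then take characters alternately from the front and the back (1st, last, 2nd, 2nd-last, ...).
For "khvemthv", step one produces "emthv"; step two turns that into "evmht".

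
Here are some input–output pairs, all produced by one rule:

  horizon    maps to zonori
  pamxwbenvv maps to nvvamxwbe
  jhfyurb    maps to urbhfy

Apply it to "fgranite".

itegran

The rule is to delete the first character, then move the last 3 characters to the front (rotate right by 3).
Starting from "fgranite": after the first operation, "granite"; after the second, "itegran".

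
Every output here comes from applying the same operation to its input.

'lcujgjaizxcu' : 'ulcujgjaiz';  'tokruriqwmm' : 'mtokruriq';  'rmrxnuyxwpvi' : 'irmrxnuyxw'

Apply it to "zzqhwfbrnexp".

In each case the input is transformed by: move the last character to the front, then delete the last 2 characters.
For "zzqhwfbrnexp", step one produces "pzzqhwfbrnex"; step two turns that into "pzzqhwfbrn".

pzzqhwfbrn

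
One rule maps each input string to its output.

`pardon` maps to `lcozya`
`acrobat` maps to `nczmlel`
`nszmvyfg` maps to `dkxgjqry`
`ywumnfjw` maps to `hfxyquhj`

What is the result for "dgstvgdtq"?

rdegroebo

In each case the input is transformed by: shift every letter 11 places forward in the alphabet (wrapping around), then move the first character to the end.
Applying that to "dgstvgdtq" gives "rdegroebo".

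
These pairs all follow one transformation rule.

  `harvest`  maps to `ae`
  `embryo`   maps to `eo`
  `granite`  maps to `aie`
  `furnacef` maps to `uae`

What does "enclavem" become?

The transformation: keep only the vowels.
On "enclavem" that produces "eae".

eae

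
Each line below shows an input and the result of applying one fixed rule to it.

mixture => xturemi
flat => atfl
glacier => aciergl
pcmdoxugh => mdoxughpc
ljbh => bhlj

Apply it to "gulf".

lfgu

Looking at the pairs, the operation is to move the first 2 characters to the end (rotate left by 2).
So "gulf" becomes "lfgu".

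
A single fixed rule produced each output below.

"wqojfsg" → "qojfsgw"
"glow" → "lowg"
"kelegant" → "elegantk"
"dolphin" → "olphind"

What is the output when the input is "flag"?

Each output is the input with this applied: move the first character to the end.
Doing the same to "flag": "lagf".

lagf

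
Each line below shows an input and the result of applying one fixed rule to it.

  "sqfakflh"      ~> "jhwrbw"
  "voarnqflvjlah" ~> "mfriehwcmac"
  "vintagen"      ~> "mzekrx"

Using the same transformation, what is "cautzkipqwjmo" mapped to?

Looking at the pairs, the operation is to delete the last 2 characters, then shift every letter 9 places backward in the alphabet (wrapping around).
"cautzkipqwjmo" → "cautzkipqwj" → "trlkqbzghna".
(Check on "sqfakflh": → "sqfakf" → "jhwrbw" ✓)

trlkqbzghna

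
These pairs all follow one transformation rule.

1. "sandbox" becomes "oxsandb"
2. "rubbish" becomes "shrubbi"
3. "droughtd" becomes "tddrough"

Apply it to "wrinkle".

lewrink

Looking at the pairs, the operation is to move the last 2 characters to the front (rotate right by 2).
For "wrinkle" the result is "lewrink".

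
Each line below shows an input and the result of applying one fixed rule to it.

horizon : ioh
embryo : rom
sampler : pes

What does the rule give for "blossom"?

The pattern: move the first 2 characters to the end (rotate left by 2), then keep every other character starting from the second (positions 2nd, 4th, 6th, ...).
Working it through for "blossom": intermediate "ossombl", final "sob".

sob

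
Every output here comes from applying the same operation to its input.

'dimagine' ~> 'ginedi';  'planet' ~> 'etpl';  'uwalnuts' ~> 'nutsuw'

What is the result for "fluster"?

Each output is the input with this applied: move the first 2 characters to the end (rotate left by 2), then delete the first 2 characters.
Doing the same to "fluster": "terfl".

terfl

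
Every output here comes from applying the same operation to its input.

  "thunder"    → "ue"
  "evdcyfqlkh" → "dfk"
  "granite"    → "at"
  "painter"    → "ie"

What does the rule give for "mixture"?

The pattern: keep one character in every 3, starting at position 3 (positions 3rd, 6th, 9th, ...).
So "mixture" becomes "xr".

xr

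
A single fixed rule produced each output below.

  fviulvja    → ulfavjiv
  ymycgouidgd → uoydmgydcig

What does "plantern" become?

Each output is the input with this applied: take characters alternately from the front and the back (1st, last, 2nd, 2nd-last, ...), then move the last 2 characters to the front (rotate right by 2).
On "plantern" that produces "ntpnlrae".
(Check on "fviulvja": → "favjivul" → "ulfavjiv" ✓)

ntpnlrae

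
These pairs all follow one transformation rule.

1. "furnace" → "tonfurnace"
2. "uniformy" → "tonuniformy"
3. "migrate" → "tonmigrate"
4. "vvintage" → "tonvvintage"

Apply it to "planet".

tonplanet

What's happening: prepend "ton".
On "planet" that produces "tonplanet".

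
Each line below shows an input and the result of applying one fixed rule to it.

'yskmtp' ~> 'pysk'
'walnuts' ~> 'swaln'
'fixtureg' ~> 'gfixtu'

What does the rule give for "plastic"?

In each case the input is transformed by: move the last 3 characters to the front (rotate right by 3), then delete the first 2 characters.
On "plastic": the first step gives "ticplas", and the second then gives "cplas".

cplas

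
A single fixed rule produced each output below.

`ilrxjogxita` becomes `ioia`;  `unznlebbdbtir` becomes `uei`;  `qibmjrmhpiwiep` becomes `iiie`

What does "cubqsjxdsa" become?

The transformation: keep only the vowels.
On "cubqsjxdsa" that produces "ua".

ua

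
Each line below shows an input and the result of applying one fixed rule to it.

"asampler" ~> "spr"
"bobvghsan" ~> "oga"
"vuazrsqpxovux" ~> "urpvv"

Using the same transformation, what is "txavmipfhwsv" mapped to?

xmfs

Each output is the input with this applied: move the first character to the end, then keep one character in every 3, starting at position 1 (positions 1st, 4th, 7th, ...).
For "txavmipfhwsv", step one produces "xavmipfhwsvt"; step two turns that into "xmfs".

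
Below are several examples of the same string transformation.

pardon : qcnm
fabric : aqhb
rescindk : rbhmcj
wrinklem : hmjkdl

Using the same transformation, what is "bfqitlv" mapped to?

phsku

Each output is the input with this applied: shift every letter 1 place backward in the alphabet (wrapping around), then delete the first 2 characters.
Working it through for "bfqitlv": intermediate "aephsku", final "phsku".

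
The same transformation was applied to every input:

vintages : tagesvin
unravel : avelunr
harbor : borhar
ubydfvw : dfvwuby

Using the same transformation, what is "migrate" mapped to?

The pattern: move the first 3 characters to the end (rotate left by 3).
On "migrate" that produces "ratemig".

ratemig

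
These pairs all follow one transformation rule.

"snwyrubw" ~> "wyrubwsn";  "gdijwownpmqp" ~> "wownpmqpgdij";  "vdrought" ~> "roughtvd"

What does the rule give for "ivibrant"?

The transformation: swap the front and back halves of the string, then move the last 2 characters to the front (rotate right by 2).
On "ivibrant": the first step gives "rantivib", and the second then gives "ibrantiv".
(Check on "snwyrubw": → "rubwsnwy" → "wyrubwsn" ✓)

ibrantiv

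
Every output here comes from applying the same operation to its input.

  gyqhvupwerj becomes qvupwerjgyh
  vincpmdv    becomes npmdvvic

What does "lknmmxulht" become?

What's happening: move the first 3 characters to the end (rotate left by 3), then swap the first and last characters.
Starting from "lknmmxulht": after the first operation, "mmxulhtlkn"; after the second, "nmxulhtlkm".

nmxulhtlkm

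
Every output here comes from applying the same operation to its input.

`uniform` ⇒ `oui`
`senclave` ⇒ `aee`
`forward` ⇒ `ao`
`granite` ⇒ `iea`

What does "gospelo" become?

eoo

What's happening: move the first 3 characters to the end (rotate left by 3), then keep only the vowels.
For "gospelo", step one produces "pelogos"; step two turns that into "eoo".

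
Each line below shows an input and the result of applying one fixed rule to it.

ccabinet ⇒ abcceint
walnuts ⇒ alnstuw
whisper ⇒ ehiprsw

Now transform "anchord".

The pattern: sort the characters into alphabetical order.
So "anchord" becomes "acdhnor".

acdhnor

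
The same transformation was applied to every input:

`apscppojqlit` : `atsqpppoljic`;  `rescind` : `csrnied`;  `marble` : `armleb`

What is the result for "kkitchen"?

What's happening: sort the characters into reverse alphabetical order, then move the last character to the front.
Applying both steps to "kkitchen": "tnkkihec", then "ctnkkihe".

ctnkkihe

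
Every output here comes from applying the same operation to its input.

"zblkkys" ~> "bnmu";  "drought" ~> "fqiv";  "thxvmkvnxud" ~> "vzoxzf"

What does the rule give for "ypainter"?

Each output is the input with this applied: keep every other character starting from the first (positions 1st, 3rd, 5th, ...), then shift every letter 2 places forward in the alphabet (wrapping around).
On "ypainter": the first step gives "yane", and the second then gives "acpg".

acpg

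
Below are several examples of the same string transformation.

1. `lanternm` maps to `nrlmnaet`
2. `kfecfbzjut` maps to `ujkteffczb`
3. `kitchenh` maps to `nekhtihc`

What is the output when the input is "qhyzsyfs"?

In each case the input is transformed by: move the last 3 characters to the front (rotate right by 3), then swap each adjacent pair of characters (1↔2, 3↔4, ...).
For "qhyzsyfs", step one produces "yfsqhyzs"; step two turns that into "fyqsyhsz".

fyqsyhsz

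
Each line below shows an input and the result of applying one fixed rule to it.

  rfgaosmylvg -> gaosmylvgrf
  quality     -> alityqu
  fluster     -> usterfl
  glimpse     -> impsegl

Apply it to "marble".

rblema

The rule is to move the first 2 characters to the end (rotate left by 2).
On "marble" that produces "rblema".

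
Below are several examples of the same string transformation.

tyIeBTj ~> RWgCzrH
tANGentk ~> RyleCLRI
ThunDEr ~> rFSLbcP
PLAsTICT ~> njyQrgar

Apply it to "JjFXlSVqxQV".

hHdvJqtOVot

The pattern: shift every letter 2 places backward in the alphabet (wrapping around), then flip the case of every letter.
"JjFXlSVqxQV" → "hHdvJqtOVot".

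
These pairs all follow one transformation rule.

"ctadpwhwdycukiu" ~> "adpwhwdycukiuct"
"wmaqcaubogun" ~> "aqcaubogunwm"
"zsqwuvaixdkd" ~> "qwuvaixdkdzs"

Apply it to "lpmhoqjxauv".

mhoqjxauvlp

What's happening: move the first 2 characters to the end (rotate left by 2).
Applying that to "lpmhoqjxauv" gives "mhoqjxauvlp".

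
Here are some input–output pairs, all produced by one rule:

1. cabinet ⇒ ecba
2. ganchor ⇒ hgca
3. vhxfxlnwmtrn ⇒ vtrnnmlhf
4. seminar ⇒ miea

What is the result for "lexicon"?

Each output is the input with this applied: sort the characters into reverse alphabetical order, then delete the first 3 characters.
Applying that to "lexicon" gives "liec".

liec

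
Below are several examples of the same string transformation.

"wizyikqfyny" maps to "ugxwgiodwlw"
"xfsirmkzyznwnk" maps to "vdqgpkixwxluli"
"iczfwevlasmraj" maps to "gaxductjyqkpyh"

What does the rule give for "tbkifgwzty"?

rzigdeuxrw

The rule is to shift every letter 2 places backward in the alphabet (wrapping around).
Applying that to "tbkifgwzty" gives "rzigdeuxrw".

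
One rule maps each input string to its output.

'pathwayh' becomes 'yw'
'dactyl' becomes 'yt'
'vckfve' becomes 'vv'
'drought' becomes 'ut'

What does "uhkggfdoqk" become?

The pattern: sort the characters into reverse alphabetical order, then keep only the first 2 characters.
Starting from "uhkggfdoqk": after the first operation, "uqokkhggfd"; after the second, "uq".
(Check on "vckfve": → "vvkfec" → "vv" ✓)

uq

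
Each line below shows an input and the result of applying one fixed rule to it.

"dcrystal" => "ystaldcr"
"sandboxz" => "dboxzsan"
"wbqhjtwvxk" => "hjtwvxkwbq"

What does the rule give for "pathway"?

The pattern: move the first 3 characters to the end (rotate left by 3).
On "pathway" that produces "hwaypat".

hwaypat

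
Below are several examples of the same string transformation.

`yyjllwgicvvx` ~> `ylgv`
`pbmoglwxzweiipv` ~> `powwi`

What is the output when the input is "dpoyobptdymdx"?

The rule is to keep one character in every 3, starting at position 1 (positions 1st, 4th, 7th, ...).
Doing the same to "dpoyobptdymdx": "dypyx".

dypyx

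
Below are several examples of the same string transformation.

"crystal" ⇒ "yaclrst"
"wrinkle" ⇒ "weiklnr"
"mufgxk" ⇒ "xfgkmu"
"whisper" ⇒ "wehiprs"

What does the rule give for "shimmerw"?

The pattern: sort the characters into alphabetical order, then move the last character to the front.
"shimmerw" → "ehimmrsw" → "wehimmrs".

wehimmrs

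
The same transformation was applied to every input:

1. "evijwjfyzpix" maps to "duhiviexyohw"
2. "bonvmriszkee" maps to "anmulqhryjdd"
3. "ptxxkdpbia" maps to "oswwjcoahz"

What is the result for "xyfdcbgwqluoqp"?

wxecbafvpktnpo

What's happening: shift every letter 1 place backward in the alphabet (wrapping around).
Applying that to "xyfdcbgwqluoqp" gives "wxecbafvpktnpo".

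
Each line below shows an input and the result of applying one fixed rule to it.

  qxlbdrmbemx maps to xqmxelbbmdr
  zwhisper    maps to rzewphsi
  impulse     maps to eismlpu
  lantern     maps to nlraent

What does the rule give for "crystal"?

What's happening: reverse the string, then take characters alternately from the front and the back (1st, last, 2nd, 2nd-last, ...).
On "crystal": the first step gives "latsyrc", and the second then gives "lcartys".

lcartys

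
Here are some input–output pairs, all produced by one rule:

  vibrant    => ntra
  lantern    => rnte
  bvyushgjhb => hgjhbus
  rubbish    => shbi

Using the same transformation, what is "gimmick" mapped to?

ckmi

The transformation: delete the first 3 characters, then move the first 2 characters to the end (rotate left by 2).
For "gimmick", step one produces "mick"; step two turns that into "ckmi".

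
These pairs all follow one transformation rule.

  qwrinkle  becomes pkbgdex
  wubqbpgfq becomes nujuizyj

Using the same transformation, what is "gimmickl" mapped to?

Looking at the pairs, the operation is to delete the first character, then shift every letter 7 places backward in the alphabet (wrapping around).
For "gimmickl" the result is "bffbvde".

bffbvde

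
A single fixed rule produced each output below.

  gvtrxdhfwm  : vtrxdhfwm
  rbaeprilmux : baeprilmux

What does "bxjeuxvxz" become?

The transformation: delete the first character.
For "bxjeuxvxz" the result is "xjeuxvxz".

xjeuxvxz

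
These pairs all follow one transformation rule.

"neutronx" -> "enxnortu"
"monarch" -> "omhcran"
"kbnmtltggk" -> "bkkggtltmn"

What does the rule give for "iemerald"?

eidlarem

Each output is the input with this applied: move the first 2 characters to the end (rotate left by 2), then reverse the string.
Starting from "iemerald": after the first operation, "meraldie"; after the second, "eidlarem".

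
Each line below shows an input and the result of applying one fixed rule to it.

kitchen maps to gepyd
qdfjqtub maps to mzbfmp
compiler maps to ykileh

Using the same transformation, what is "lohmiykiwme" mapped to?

In each case the input is transformed by: shift every letter 4 places backward in the alphabet (wrapping around), then delete the last 2 characters.
"lohmiykiwme" → "hkdieugesia" → "hkdieuges".
(Check on "compiler": → "ykilehan" → "ykileh" ✓)

hkdieuges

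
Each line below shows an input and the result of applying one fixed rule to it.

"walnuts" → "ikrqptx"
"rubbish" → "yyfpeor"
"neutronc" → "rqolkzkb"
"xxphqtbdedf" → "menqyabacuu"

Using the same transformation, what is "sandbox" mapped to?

kaylupx

Each output is the input with this applied: move the first 2 characters to the end (rotate left by 2), then shift every letter 3 places backward in the alphabet (wrapping around).
For "sandbox" the result is "kaylupx".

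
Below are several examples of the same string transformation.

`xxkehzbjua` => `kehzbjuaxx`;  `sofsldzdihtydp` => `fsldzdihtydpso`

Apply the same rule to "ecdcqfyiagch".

dcqfyiagchec

In each case the input is transformed by: move the first 2 characters to the end (rotate left by 2).
Applying that to "ecdcqfyiagch" gives "dcqfyiagchec".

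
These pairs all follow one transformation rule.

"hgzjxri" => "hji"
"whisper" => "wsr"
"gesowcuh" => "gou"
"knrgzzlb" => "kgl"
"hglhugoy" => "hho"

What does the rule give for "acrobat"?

aot

The pattern: keep one character in every 3, starting at position 1 (positions 1st, 4th, 7th, ...).
For "acrobat" the result is "aot".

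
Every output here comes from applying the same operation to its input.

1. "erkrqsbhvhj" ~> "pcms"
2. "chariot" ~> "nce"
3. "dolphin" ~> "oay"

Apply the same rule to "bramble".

Rule — keep one character in every 3, starting at position 1 (positions 1st, 4th, 7th, ...), then shift every letter 11 places forward in the alphabet (wrapping around).
Applying both steps to "bramble": "bme", then "mxp".
(Check on "dolphin": → "dpn" → "oay" ✓)

mxp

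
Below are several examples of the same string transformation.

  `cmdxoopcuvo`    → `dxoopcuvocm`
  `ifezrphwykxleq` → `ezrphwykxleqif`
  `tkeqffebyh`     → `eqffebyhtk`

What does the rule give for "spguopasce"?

guopascesp

What's happening: move the first 2 characters to the end (rotate left by 2).
Doing the same to "spguopasce": "guopascesp".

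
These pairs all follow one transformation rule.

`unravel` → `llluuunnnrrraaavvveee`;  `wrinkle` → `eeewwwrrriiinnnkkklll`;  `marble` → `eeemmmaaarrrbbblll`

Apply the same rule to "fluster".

rrrfffllluuusssttteee

The transformation: repeat every character 3 times, then move the last 3 characters to the front (rotate right by 3).
Starting from "fluster": after the first operation, "fffllluuusssttteeerrr"; after the second, "rrrfffllluuusssttteee".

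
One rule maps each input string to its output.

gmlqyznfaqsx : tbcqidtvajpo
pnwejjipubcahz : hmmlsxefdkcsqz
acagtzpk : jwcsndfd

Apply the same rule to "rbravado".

dydgrueu

In each case the input is transformed by: move the first 3 characters to the end (rotate left by 3), then shift every letter 3 places forward in the alphabet (wrapping around).
Starting from "rbravado": after the first operation, "avadorbr"; after the second, "dydgrueu".
(Check on "pnwejjipubcahz": → "ejjipubcahzpnw" → "hmmlsxefdkcsqz" ✓)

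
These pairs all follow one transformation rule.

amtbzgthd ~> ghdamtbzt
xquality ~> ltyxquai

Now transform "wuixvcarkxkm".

The pattern: move the last 3 characters to the front (rotate right by 3), then swap the first and last characters.
On "wuixvcarkxkm" that produces "kkmwuixvcarx".

kkmwuixvcarx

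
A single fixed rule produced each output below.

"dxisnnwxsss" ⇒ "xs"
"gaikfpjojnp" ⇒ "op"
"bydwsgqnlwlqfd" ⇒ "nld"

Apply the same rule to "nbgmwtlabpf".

What's happening: keep one character in every 3, starting at position 2 (positions 2nd, 5th, 8th, ...), then delete the first 2 characters.
Working it through for "nbgmwtlabpf": intermediate "bwaf", final "af".

af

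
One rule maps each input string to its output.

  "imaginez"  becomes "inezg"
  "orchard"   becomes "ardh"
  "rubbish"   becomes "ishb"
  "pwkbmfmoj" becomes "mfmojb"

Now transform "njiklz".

Each output is the input with this applied: delete the first 3 characters, then move the first character to the end.
Starting from "njiklz": after the first operation, "klz"; after the second, "lzk".

lzk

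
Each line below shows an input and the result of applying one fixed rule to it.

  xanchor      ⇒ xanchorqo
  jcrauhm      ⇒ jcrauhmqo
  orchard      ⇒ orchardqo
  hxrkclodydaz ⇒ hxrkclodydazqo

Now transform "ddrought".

ddroughtqo

The rule is to append "qo".
Doing the same to "ddrought": "ddroughtqo".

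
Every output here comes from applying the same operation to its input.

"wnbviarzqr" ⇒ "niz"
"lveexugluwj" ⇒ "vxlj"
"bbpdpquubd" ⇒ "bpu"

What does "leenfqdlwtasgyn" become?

eflay

Looking at the pairs, the operation is to keep one character in every 3, starting at position 2 (positions 2nd, 5th, 8th, ...).
On "leenfqdlwtasgyn" that produces "eflay".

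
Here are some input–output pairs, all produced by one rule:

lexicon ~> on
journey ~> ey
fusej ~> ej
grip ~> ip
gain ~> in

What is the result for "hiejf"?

jf

Each output is the input with this applied: keep only the last 2 characters.
"hiejf" → "jf".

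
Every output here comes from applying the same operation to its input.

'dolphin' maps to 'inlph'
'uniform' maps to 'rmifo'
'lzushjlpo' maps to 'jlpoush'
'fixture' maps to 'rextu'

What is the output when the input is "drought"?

The pattern: delete the first 2 characters, then move the first 3 characters to the end (rotate left by 3).
"drought" → "ought" → "htoug".
(Check on "dolphin": → "lphin" → "inlph" ✓)

htoug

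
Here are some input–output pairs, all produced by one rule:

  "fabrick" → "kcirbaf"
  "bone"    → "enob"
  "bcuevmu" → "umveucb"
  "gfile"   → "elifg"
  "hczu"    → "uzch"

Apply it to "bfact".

tcafb

In each case the input is transformed by: reverse the string.
Doing the same to "bfact": "tcafb".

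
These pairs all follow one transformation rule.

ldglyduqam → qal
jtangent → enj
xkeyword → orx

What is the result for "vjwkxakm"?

akv

In each case the input is transformed by: swap the first and last characters, then keep only the last 3 characters.
For "vjwkxakm", step one produces "mjwkxakv"; step two turns that into "akv".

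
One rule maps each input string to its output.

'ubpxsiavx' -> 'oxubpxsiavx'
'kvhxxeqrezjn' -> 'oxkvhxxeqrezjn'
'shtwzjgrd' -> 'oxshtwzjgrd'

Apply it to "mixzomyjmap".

oxmixzomyjmap

The rule is to prepend "ox".
"mixzomyjmap" → "oxmixzomyjmap".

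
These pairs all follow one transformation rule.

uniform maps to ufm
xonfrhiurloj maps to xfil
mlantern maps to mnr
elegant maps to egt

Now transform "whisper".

The pattern: keep one character in every 3, starting at position 1 (positions 1st, 4th, 7th, ...).
Applying that to "whisper" gives "wsr".

wsr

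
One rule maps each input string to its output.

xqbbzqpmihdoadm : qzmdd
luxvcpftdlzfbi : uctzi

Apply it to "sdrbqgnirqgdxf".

The transformation: keep one character in every 3, starting at position 2 (positions 2nd, 5th, 8th, ...).
For "sdrbqgnirqgdxf" the result is "dqigf".

dqigf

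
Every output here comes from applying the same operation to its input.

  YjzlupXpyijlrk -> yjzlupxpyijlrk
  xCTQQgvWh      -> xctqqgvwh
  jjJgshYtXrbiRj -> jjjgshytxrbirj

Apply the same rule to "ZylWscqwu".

The rule is to convert every letter to lowercase.
Applying that to "ZylWscqwu" gives "zylwscqwu".

zylwscqwu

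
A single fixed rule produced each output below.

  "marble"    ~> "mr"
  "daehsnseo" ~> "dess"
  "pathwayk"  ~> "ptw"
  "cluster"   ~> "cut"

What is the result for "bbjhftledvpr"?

The pattern: keep every other character starting from the first (positions 1st, 3rd, 5th, ...), then delete the last character.
"bbjhftledvpr" → "bjfld".

bjfld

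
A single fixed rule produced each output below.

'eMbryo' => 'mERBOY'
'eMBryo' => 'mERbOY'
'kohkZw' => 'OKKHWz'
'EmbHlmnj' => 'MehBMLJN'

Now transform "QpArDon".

PqRaOdN

Each output is the input with this applied: flip the case of every letter, then swap each adjacent pair of characters (1↔2, 3↔4, ...).
Starting from "QpArDon": after the first operation, "qPaRdON"; after the second, "PqRaOdN".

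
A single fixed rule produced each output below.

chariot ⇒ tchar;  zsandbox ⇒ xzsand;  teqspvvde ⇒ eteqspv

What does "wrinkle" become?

The rule is to move the last 3 characters to the front (rotate right by 3), then delete the first 2 characters.
Applying both steps to "wrinkle": "klewrin", then "ewrin".

ewrin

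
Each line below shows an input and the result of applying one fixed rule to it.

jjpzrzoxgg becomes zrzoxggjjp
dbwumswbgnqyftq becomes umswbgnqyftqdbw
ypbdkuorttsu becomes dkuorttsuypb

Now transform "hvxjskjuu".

jskjuuhvx

The rule is to move the first 3 characters to the end (rotate left by 3).
So "hvxjskjuu" becomes "jskjuuhvx".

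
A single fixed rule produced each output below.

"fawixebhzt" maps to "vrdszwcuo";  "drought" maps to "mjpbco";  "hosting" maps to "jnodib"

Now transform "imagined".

hvbdizy

Looking at the pairs, the operation is to delete the first character, then shift every letter 5 places backward in the alphabet (wrapping around).
Applying both steps to "imagined": "magined", then "hvbdizy".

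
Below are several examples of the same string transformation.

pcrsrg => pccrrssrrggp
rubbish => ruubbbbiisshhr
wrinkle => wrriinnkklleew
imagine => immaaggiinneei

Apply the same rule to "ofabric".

offaabbrriicco

Each output is the input with this applied: double every character, then move the first character to the end.
Working it through for "ofabric": intermediate "ooffaabbrriicc", final "offaabbrriicco".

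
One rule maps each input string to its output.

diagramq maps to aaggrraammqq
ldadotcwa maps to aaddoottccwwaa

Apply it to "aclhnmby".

The transformation: delete the first 2 characters, then double every character.
Working it through for "aclhnmby": intermediate "lhnmby", final "llhhnnmmbbyy".

llhhnnmmbbyy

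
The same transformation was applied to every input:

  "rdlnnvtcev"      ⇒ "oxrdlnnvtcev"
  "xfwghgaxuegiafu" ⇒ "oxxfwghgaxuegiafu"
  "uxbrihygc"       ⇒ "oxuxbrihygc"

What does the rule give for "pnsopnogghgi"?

The rule is to prepend "ox".
"pnsopnogghgi" → "oxpnsopnogghgi".

oxpnsopnogghgi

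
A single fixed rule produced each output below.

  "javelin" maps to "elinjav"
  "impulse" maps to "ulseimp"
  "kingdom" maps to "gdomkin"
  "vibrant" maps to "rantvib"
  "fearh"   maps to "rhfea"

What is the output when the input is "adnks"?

ksadn

Each output is the input with this applied: move the first 3 characters to the end (rotate left by 3).
Applying that to "adnks" gives "ksadn".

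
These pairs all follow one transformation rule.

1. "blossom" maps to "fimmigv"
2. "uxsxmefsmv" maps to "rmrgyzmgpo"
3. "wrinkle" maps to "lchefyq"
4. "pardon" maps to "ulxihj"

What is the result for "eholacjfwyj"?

Looking at the pairs, the operation is to shift every letter 6 places backward in the alphabet (wrapping around), then move the first character to the end.
So "eholacjfwyj" becomes "bifuwdzqsdy".
(Check on "wrinkle": → "qlchefy" → "lchefyq" ✓)

bifuwdzqsdy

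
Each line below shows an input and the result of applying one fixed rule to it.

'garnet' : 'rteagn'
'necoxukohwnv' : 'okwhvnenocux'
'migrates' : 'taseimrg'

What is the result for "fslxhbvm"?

Rule — swap each adjacent pair of characters (1↔2, 3↔4, ...), then swap the front and back halves of the string.
"fslxhbvm" → "bhmvsfxl".

bhmvsfxl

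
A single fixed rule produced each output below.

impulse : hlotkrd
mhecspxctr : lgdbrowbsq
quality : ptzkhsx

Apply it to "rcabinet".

qbzahmds

The pattern: shift every letter 1 place backward in the alphabet (wrapping around).
Applying that to "rcabinet" gives "qbzahmds".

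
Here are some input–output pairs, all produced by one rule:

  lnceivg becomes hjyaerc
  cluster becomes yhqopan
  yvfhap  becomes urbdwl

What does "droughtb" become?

The pattern: shift every letter 4 places backward in the alphabet (wrapping around).
So "droughtb" becomes "znkqcdpx".

znkqcdpx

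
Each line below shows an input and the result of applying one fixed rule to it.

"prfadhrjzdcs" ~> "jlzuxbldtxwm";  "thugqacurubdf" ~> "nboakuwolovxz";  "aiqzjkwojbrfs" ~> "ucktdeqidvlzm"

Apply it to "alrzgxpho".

The transformation: shift every letter 6 places backward in the alphabet (wrapping around).
For "alrzgxpho" the result is "ufltarjbi".

ufltarjbi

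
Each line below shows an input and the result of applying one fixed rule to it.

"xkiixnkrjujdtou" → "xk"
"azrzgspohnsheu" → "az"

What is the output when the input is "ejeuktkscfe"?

Rule — keep only the first 2 characters.
Applying that to "ejeuktkscfe" gives "ej".

ej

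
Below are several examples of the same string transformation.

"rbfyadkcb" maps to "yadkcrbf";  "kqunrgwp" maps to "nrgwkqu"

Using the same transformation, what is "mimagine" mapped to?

In each case the input is transformed by: delete the last character, then move the first 3 characters to the end (rotate left by 3).
On "mimagine": the first step gives "mimagin", and the second then gives "aginmim".

aginmim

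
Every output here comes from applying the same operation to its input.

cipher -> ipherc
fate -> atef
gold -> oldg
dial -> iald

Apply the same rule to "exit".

The pattern: move the first character to the end.
For "exit" the result is "xite".

xite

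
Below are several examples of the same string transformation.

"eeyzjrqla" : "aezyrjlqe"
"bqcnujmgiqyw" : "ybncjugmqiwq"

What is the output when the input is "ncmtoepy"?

pntmeoyc

In each case the input is transformed by: swap each adjacent pair of characters (1↔2, 3↔4, ...), then swap the first and last characters.
Doing the same to "ncmtoepy": "pntmeoyc".
(Check on "bqcnujmgiqyw": → "qbncjugmqiwy" → "ybncjugmqiwq" ✓)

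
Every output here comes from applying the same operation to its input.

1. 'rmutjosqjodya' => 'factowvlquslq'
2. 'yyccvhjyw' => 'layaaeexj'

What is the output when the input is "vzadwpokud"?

mwfxbcfyrq

Rule — move the last 3 characters to the front (rotate right by 3), then shift every letter 2 places forward in the alphabet (wrapping around).
For "vzadwpokud", step one produces "kudvzadwpo"; step two turns that into "mwfxbcfyrq".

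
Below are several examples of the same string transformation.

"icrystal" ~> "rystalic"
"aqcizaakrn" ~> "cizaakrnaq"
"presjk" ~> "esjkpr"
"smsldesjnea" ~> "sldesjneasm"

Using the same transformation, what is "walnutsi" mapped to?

The transformation: move the first 2 characters to the end (rotate left by 2).
On "walnutsi" that produces "lnutsiwa".

lnutsiwa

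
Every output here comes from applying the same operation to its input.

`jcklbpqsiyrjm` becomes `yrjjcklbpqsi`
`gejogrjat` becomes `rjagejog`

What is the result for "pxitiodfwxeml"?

xempxitiodfw

Rule — delete the last character, then move the last 3 characters to the front (rotate right by 3).
For "pxitiodfwxeml", step one produces "pxitiodfwxem"; step two turns that into "xempxitiodfw".
(Check on "gejogrjat": → "gejogrja" → "rjagejog" ✓)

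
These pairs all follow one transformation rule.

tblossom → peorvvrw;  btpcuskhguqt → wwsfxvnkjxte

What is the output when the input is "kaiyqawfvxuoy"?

Looking at the pairs, the operation is to swap the first and last characters, then shift every letter 3 places forward in the alphabet (wrapping around).
For "kaiyqawfvxuoy", step one produces "yaiyqawfvxuok"; step two turns that into "bdlbtdziyaxrn".

bdlbtdziyaxrn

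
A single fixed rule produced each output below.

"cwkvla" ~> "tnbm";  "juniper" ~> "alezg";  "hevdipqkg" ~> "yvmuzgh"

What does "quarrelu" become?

Rule — shift every letter 9 places backward in the alphabet (wrapping around), then delete the last 2 characters.
Working it through for "quarrelu": intermediate "hlriivcl", final "hlriiv".

hlriiv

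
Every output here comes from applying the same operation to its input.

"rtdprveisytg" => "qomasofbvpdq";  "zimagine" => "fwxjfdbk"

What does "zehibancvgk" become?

bwfexyzkdsh

Each output is the input with this applied: swap each adjacent pair of characters (1↔2, 3↔4, ...), then shift every letter 3 places backward in the alphabet (wrapping around).
Applying both steps to "zehibancvgk": "ezihabcngvk", then "bwfexyzkdsh".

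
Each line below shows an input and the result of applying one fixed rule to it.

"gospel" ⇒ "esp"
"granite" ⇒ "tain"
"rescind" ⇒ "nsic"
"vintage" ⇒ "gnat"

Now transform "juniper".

The rule is to take characters alternately from the front and the back (1st, last, 2nd, 2nd-last, ...), then delete the first 3 characters.
Working it through for "juniper": intermediate "jruenpi", final "enpi".

enpi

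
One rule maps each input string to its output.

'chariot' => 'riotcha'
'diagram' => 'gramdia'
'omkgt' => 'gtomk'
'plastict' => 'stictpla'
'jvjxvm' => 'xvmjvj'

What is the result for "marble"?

Looking at the pairs, the operation is to move the first 3 characters to the end (rotate left by 3).
"marble" → "blemar".

blemar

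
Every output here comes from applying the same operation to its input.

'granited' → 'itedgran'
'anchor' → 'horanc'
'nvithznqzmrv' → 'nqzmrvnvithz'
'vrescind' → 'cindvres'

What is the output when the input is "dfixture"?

Each output is the input with this applied: swap the front and back halves of the string.
On "dfixture" that produces "turedfix".

turedfix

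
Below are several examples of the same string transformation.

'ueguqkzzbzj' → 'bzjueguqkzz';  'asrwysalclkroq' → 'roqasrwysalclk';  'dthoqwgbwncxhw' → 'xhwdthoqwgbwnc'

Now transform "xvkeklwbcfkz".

fkzxvkeklwbc

The rule is to move the last 3 characters to the front (rotate right by 3).
For "xvkeklwbcfkz" the result is "fkzxvkeklwbc".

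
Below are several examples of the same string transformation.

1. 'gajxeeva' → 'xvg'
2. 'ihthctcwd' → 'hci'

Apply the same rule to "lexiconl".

What's happening: keep one character in every 3, starting at position 1 (positions 1st, 4th, 7th, ...), then move the first character to the end.
Working it through for "lexiconl": intermediate "lin", final "inl".

inl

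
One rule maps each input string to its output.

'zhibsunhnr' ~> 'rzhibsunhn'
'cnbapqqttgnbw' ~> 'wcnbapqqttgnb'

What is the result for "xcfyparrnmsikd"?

dxcfyparrnmsik

In each case the input is transformed by: move the last character to the front.
For "xcfyparrnmsikd" the result is "dxcfyparrnmsik".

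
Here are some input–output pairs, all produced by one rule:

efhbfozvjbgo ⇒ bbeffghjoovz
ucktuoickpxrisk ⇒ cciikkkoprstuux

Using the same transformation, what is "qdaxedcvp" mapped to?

acddepqvx

The transformation: sort the characters into alphabetical order.
On "qdaxedcvp" that produces "acddepqvx".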